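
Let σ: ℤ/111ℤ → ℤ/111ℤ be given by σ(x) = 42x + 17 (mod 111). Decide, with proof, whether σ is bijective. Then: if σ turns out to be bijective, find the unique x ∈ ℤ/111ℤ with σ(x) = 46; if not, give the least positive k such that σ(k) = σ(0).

37

We have gcd(42, 111) = 3 > 1. Taking u = 0 and v = 37: σ(0) = 17 and σ(37) = 42·37 + 17 = 1571 ≡ 17 (mod 111).
So σ(0) = σ(37) while 0 ≠ 37, therefore σ is not injective, hence not bijective.
Since σ is not bijective, we find the least positive k with σ(k) = σ(0): this means 42k ≡ 0 (mod 111), i.e. 111 ∣ 42k. Since gcd(42, 111) = 3, dividing through by 3 this holds exactly when 37 ∣ 14k, and as gcd(14, 37) = 1, exactly when 37 ∣ k.
The smallest positive such k is 37.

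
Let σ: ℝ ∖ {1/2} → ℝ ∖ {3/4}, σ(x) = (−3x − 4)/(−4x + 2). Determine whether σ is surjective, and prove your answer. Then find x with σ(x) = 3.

10/9

For any y ≠ 3/4, solving y(−4x + 2) = −3x − 4 for x gives a well-defined x ≠ 1/2. So σ is surjective.
Solving σ(x) = 3: cross-multiplying gives −3x − 4 = 3(−4x + 2), which rearranges to 9x = 10, so x = 10/9.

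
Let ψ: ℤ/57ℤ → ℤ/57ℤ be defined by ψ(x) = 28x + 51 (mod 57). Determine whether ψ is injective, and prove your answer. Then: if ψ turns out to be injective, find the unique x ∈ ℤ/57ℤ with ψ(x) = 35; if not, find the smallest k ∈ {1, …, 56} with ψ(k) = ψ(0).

If ψ(x_1) = ψ(x_2), then 28x_1 ≡ 28x_2 (mod 57). Because gcd(28, 57) = 1, we may cancel 28 to get x_1 ≡ x_2 (mod 57).
Hence ψ is injective.
We now compute 28⁻¹ mod 57 explicitly. Euclid's algorithm: 57 = 2·28 + 1; back-substituting gives 1 = 55·28 − 27·57, so 28⁻¹ ≡ 55 (mod 57).
Since ψ is injective, we find ψ⁻¹(35): we need 28x ≡ 35 − 51 ≡ 41 (mod 57). Using 28⁻¹ = 55: x ≡ 55·41 = 2255 = 39·57 + 32, so x = 32.
Check: ψ(32) = 28·32 + 51 = 947 = 16·57 + 35 ≡ 35 (mod 57).

32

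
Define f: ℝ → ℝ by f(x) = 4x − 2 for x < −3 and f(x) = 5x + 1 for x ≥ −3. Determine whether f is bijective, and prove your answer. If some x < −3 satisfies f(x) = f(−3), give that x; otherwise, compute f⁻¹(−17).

-15/4

Both pieces are strictly increasing (slopes 4 and 5), so each is injective on its own interval.
The left piece maps (−∞, −3) onto (−∞, −14); the right piece maps [−3, ∞) onto [−14, ∞).
Since −14 = −14, the images partition ℝ: f is injective and surjective, hence bijective.
Because the two images are disjoint, no x < −3 has f(x) = f(−3), so we compute f⁻¹(−17): −17 lies in (−∞, −14), so solve 4x − 2 = −17: x = (−17 + 2)/4 = −15/4.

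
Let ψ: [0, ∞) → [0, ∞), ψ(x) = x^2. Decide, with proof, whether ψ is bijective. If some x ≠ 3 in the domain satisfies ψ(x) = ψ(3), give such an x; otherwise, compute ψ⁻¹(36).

6

On [0, ∞), x ↦ x^2 is strictly increasing (injective) and for any y ∈ [0, ∞) the 2nd root y^{1/2} lies in [0, ∞) (surjective). So ψ is bijective.
Since x ↦ x^2 is strictly increasing on [0, ∞), it is injective there, so no x ≠ 3 in the domain has ψ(x) = ψ(3). We therefore compute ψ⁻¹(36) = 36^{1/2} = 6 (indeed 6^2 = 36).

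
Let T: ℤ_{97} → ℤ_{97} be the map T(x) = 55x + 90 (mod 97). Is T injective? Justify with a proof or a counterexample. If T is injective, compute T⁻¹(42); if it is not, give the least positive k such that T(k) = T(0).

By definition, T is injective if T(s) = T(t) implies s = t.
Suppose T(s) = T(t) in ℤ_{97}. Then 55s + 90 ≡ 55t + 90 (mod 97), thus 55(s − t) ≡ 0 (mod 97).
Since gcd(55, 97) = 1, 55 is invertible modulo 97, thus s − t ≡ 0 (mod 97), i.e. s = t.
Therefore T is injective.
We now compute 55⁻¹ mod 97 explicitly. Euclid's algorithm: 97 = 1·55 + 42, 55 = 1·42 + 13, 42 = 3·13 + 3, 13 = 4·3 + 1; back-substituting gives 1 = 30·55 − 17·97, so 55⁻¹ ≡ 30 (mod 97).
Since T is injective, we find T⁻¹(42): we need 55x ≡ 42 − 90 ≡ 49 (mod 97). Using 55⁻¹ = 30: x ≡ 30·49 = 1470 = 15·97 + 15, so x = 15.
Check: T(15) = 55·15 + 90 = 915 = 9·97 + 42 ≡ 42 (mod 97).

15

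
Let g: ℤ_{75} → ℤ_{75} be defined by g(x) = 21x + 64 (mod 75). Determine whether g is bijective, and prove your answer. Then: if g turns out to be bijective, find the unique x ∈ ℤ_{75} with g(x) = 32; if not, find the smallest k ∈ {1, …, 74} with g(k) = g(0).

By definition, g is injective when g(a) = g(b) forces a = b.
We have gcd(21, 75) = 3 > 1. Taking a = 0 and b = 25: g(0) = 64 and g(25) = 21·25 + 64 = 589 ≡ 64 (mod 75).
So g(0) = g(25) while 0 ≠ 25, hence g is not injective, hence not bijective.
Since g is not bijective, we find the least positive k with g(k) = g(0): this means 21k ≡ 0 (mod 75), i.e. 75 ∣ 21k. Since gcd(21, 75) = 3, dividing through by 3 this holds exactly when 25 ∣ 7k, and as gcd(7, 25) = 1, exactly when 25 ∣ k.
The smallest positive such k is 25.

25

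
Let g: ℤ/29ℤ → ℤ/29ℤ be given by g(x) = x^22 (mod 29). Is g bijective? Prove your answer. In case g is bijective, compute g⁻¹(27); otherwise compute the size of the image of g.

g(14): Repeated squaring mod 29: 14^1 ≡ 14, 14^2 ≡ 14² = 196 ≡ 22, 14^4 ≡ 22² = 484 ≡ 20, 14^8 ≡ 20² = 400 ≡ 23, 14^16 ≡ 23² = 529 ≡ 7. Since 22 = 16 + 4 + 2, 14^22 ≡ 7·20·22: 7·20 = 140 ≡ 24, then 24·22 = 528 ≡ 6. So 14^22 ≡ 6 (mod 29).
g(15): Repeated squaring mod 29: 15^1 ≡ 15, 15^2 ≡ 15² = 225 ≡ 22, 15^4 ≡ 22² = 484 ≡ 20, 15^8 ≡ 20² = 400 ≡ 23, 15^16 ≡ 23² = 529 ≡ 7. Since 22 = 16 + 4 + 2, 15^22 ≡ 7·20·22: 7·20 = 140 ≡ 24, then 24·22 = 528 ≡ 6. So 15^22 ≡ 6 (mod 29).
So g(14) = g(15) = 6 while 14 ≠ 15, thus g is not injective, hence not bijective.
Since g is not bijective, we determine |image(g)|. Computing x^22 mod 29 for each x (by repeated squaring, reducing mod 29 at every step), the values g(0), g(1), …, g(28) are: 0, 1, 5, 22, 25, 24, 23, 7, 9, 20, 4, 13, 28, 16, 6, 6, 16, 28, 13, 4, 20, 9, 7, 23, 24, 25, 22, 5, 1.
The distinct values are {0, 1, 4, 5, 6, 7, 9, 13, 16, 20, 22, 23, 24, 25, 28}; there are 15 of them.

15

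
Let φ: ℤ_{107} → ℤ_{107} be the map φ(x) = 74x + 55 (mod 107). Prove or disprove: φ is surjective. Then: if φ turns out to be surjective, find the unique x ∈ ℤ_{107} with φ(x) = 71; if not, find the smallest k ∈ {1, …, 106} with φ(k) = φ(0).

Since gcd(74, 107) = 1, 74 is invertible modulo 107. Euclid's algorithm: 107 = 1·74 + 33, 74 = 2·33 + 8, 33 = 4·8 + 1; back-substituting gives 1 = 94·74 − 65·107, so 74⁻¹ ≡ 94 (mod 107).
Then y ↦ 94(y − 55) is a two-sided inverse to φ, so every y ∈ ℤ_{107} has a preimage.
Therefore φ is surjective.
Since φ is surjective, we compute φ⁻¹(71): solve 74x + 55 ≡ 71 (mod 107), i.e. 74x ≡ 16 (mod 107).
Multiplying by 74⁻¹ = 94 gives x ≡ 94·16 = 1504 = 14·107 + 6 ≡ 6 (mod 107).
Check: φ(6) = 74·6 + 55 = 499 = 4·107 + 71 ≡ 71 (mod 107).

6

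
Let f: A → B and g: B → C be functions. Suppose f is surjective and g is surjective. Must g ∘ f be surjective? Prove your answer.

Let c ∈ C. Since g is surjective, there is b ∈ B with g(b) = c. Since f is surjective, there is a ∈ A with f(a) = b.
Then (g ∘ f)(a) = g(b) = c. Thus g ∘ f is surjective.

surjective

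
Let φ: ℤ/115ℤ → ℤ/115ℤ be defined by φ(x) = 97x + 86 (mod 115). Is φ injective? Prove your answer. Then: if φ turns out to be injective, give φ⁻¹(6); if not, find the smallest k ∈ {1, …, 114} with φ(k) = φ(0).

30

By definition, φ is injective if φ(s) = φ(t) implies s = t.
If φ(s) = φ(t), then 97s ≡ 97t (mod 115). Because gcd(97, 115) = 1, we may cancel 97 to get s ≡ t (mod 115).
Therefore φ is injective.
We now compute 97⁻¹ mod 115 explicitly. Euclid's algorithm: 115 = 1·97 + 18, 97 = 5·18 + 7, 18 = 2·7 + 4, 7 = 1·4 + 3, 4 = 1·3 + 1; back-substituting gives 1 = 83·97 − 70·115, so 97⁻¹ ≡ 83 (mod 115).
Since φ is injective, we find φ⁻¹(6): we need 97x ≡ 6 − 86 ≡ 35 (mod 115). Using 97⁻¹ = 83: x ≡ 83·35 = 2905 = 25·115 + 30, so x = 30.
Check: φ(30) = 97·30 + 86 = 2996 = 26·115 + 6 ≡ 6 (mod 115).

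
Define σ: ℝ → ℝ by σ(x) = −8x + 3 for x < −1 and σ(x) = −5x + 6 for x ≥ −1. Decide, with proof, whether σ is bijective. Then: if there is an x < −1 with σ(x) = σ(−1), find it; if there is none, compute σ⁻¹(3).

3/5

Both pieces are strictly decreasing (slopes −8 and −5), so each is injective on its own interval.
The left piece maps (−∞, −1) onto (11, ∞); the right piece maps [−1, ∞) onto (−∞, 11].
Since 11 = 11, the images partition ℝ: σ is injective and surjective, hence bijective.
Because the two images are disjoint, no x < −1 has σ(x) = σ(−1), so we compute σ⁻¹(3): 3 lies in (−∞, 11], so solve −5x + 6 = 3: x = (3 − 6)/(−5) = 3/5.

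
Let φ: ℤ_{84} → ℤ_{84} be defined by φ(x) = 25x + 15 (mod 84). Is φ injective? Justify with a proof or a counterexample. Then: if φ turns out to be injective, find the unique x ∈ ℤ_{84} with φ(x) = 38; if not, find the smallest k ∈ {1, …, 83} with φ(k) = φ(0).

11

Recall: injectivity means: for all a, b in the domain, φ(a) = φ(b) implies a = b.
If φ(a) = φ(b), then 25a ≡ 25b (mod 84). Because gcd(25, 84) = 1, we may cancel 25 to get a ≡ b (mod 84).
Hence φ is injective.
We now compute 25⁻¹ mod 84 explicitly. Euclid's algorithm: 84 = 3·25 + 9, 25 = 2·9 + 7, 9 = 1·7 + 2, 7 = 3·2 + 1; back-substituting gives 1 = 37·25 − 11·84, so 25⁻¹ ≡ 37 (mod 84).
Since φ is injective, we find φ⁻¹(38): we need 25x ≡ 38 − 15 ≡ 23 (mod 84). Using 25⁻¹ = 37: x ≡ 37·23 = 851 = 10·84 + 11, so x = 11.
Check: φ(11) = 25·11 + 15 = 290 = 3·84 + 38 ≡ 38 (mod 84).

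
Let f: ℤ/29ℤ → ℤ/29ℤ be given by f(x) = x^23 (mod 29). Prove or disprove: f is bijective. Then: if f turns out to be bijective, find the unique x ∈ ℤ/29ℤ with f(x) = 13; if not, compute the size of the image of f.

Since 29 is prime, the nonzero elements of ℤ/29ℤ form a cyclic group of order 28.
As gcd(23, 28) = 1, raising to the 23rd power is a bijection on this group: if s^23 ≡ t^23 then (st^{−1})^23 = 1, and the only element of order dividing gcd(23, 28) = 1 is 1, so s = t.
With f(0) = 0 this makes f injective on all of ℤ/29ℤ, hence bijective (finite equal-size domain and codomain). In particular f is bijective.
Since f is bijective, we find the preimage of 13. The inverse of x ↦ x^23 on (ℤ/29ℤ)^× is x ↦ x^11, because 23·11 = 253 = 9·28 + 1 ≡ 1 (mod 28) and x^{28} = 1 for x ≠ 0 (Fermat). So f⁻¹(13) = 13^11 mod 29.
Repeated squaring mod 29: 13^1 ≡ 13, 13^2 ≡ 13² = 169 ≡ 24, 13^4 ≡ 24² = 576 ≡ 25, 13^8 ≡ 25² = 625 ≡ 16. Since 11 = 8 + 2 + 1, 13^11 ≡ 16·24·13: 16·24 = 384 ≡ 7, then 7·13 = 91 ≡ 4. So 13^11 ≡ 4 (mod 29).
Hence f⁻¹(13) = 4.

4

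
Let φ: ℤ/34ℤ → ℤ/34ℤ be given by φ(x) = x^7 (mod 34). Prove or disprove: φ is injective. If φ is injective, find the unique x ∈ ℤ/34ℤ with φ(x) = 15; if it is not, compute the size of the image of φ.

25

Computing x^7 mod 34 for each x (by repeated squaring, reducing mod 34 at every step), the values φ(0), φ(1), …, φ(33) are: 0, 1, 26, 11, 30, 27, 14, 29, 32, 19, 22, 3, 24, 21, 6, 25, 16, 17, 18, 9, 28, 13, 10, 31, 12, 15, 2, 5, 20, 7, 4, 23, 8, 33.
Every element of ℤ/34ℤ appears exactly once in this list, so φ is a bijection, and in particular injective.
Since φ is injective, we read off the preimage of 15 from the same table: φ(25) = 15, so φ⁻¹(15) = 25.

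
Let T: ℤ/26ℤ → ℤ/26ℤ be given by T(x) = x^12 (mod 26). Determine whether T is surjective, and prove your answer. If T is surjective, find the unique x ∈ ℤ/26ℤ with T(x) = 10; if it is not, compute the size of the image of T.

4

T(1) = 1^12 = 1.
T(3): Repeated squaring mod 26: 3^1 ≡ 3, 3^2 ≡ 3² = 9, 3^4 ≡ 9² = 81 ≡ 3, 3^8 ≡ 3² = 9. Since 12 = 8 + 4, 3^12 ≡ 9·3: 9·3 = 27 ≡ 1. So 3^12 ≡ 1 (mod 26).
So T(1) = T(3) = 1 while 1 ≠ 3, hence T is not injective.
A non-injective map from the 26-element set ℤ/26ℤ to itself takes at most 25 distinct values, so it cannot be surjective. Hence T is not surjective.
Since T is not surjective, we determine |image(T)|. Computing x^12 mod 26 for each x (by repeated squaring, reducing mod 26 at every step), the values T(0), T(1), …, T(25) are: 0, 1, 14, 1, 14, 1, 14, 1, 14, 1, 14, 1, 14, 13, 14, 1, 14, 1, 14, 1, 14, 1, 14, 1, 14, 1.
The distinct values are {0, 1, 13, 14}; there are 4 of them.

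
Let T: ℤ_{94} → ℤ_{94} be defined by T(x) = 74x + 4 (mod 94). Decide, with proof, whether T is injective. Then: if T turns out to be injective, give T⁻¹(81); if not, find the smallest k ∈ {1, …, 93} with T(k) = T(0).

47

Recall that T is injective if T(x_1) = T(x_2) implies x_1 = x_2.
We have gcd(74, 94) = 2 > 1. Taking x_1 = 0 and x_2 = 47: T(0) = 4 and T(47) = 74·47 + 4 = 3482 ≡ 4 (mod 94).
So T(0) = T(47) while 0 ≠ 47, therefore T is not injective.
Since T is not injective, we find the least positive k with T(k) = T(0): this means 74k ≡ 0 (mod 94), i.e. 94 ∣ 74k. Since gcd(74, 94) = 2, dividing through by 2 this holds exactly when 47 ∣ 37k, and as gcd(37, 47) = 1, exactly when 47 ∣ k.
The smallest positive such k is 47.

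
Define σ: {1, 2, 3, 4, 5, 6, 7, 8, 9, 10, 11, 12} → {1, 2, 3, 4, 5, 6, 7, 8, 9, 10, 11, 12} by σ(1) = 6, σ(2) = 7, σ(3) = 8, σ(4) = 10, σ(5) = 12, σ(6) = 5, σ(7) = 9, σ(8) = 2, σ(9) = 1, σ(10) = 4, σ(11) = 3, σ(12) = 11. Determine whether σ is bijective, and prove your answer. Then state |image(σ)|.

The values 6, 7, 8, 10, 12, 5, 9, 2, 1, 4, 3, 11 are a permutation of {1, 2, 3, 4, 5, 6, 7, 8, 9, 10, 11, 12}: each element appears exactly once.
So σ is injective and surjective, hence bijective.
The image of σ is {1, 2, 3, 4, 5, 6, 7, 8, 9, 10, 11, 12}, which has 12 elements.

12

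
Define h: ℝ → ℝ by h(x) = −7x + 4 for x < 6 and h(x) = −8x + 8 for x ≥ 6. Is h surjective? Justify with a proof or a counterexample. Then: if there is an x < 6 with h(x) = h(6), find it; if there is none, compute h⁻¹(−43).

Both pieces are strictly decreasing (slopes −7 and −8), so each is injective on its own interval.
The left piece maps (−∞, 6) onto (−38, ∞); the right piece maps [6, ∞) onto (−∞, −40].
The union (−38, ∞) ∪ (−∞, −40] omits the interval between −38 and −40; in particular −38 has no preimage. So h is not surjective.
Because the two images are disjoint, no x < 6 has h(x) = h(6), so we compute h⁻¹(−43): −43 lies in (−∞, −40], so solve −8x + 8 = −43: x = (−43 − 8)/(−8) = 51/8.

51/8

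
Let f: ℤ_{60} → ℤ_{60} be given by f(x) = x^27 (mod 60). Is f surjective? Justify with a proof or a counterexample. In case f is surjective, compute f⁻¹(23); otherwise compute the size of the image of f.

f(0) = 0^27 = 0.
f(30): Repeated squaring mod 60: 30^1 ≡ 30, 30^2 ≡ 30² = 900 ≡ 0, 30^4 ≡ 0² = 0, 30^8 ≡ 0² = 0, 30^16 ≡ 0² = 0. Since 27 = 16 + 8 + 2 + 1, 30^27 ≡ 0·0·0·30: 0·0 = 0, then 0·0 = 0, then 0·30 = 0. So 30^27 ≡ 0 (mod 60).
So f(0) = f(30) = 0 while 0 ≠ 30, thus f is not injective.
A non-injective map from the 60-element set ℤ_{60} to itself takes at most 59 distinct values, so it cannot be surjective. Thus f is not surjective.
Since f is not surjective, we determine |image(f)|. Computing x^27 mod 60 for each x (by repeated squaring, reducing mod 60 at every step), the values f(0), f(1), …, f(59) are: 0, 1, 8, 27, 4, 5, 36, 43, 32, 9, 40, 11, 48, 37, 44, 15, 16, 53, 12, 19, 20, 21, 28, 47, 24, 25, 56, 3, 52, 29, 0, 31, 8, 57, 4, 35, 36, 13, 32, 39, 40, 41, 48, 7, 44, 45, 16, 23, 12, 49, 20, 51, 28, 17, 24, 55, 56, 33, 52, 59.
The distinct values are {0, 1, 3, 4, 5, 7, 8, 9, 11, 12, 13, 15, 16, 17, 19, 20, 21, 23, 24, 25, 27, 28, 29, 31, 32, 33, 35, 36, 37, 39, 40, 41, 43, 44, 45, 47, 48, 49, 51, 52, 53, 55, 56, 57, 59}; there are 45 of them.

45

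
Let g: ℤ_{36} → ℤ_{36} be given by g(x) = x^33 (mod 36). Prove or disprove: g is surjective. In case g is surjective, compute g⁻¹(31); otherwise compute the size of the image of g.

9

g(0) = 0^33 = 0.
g(6): Repeated squaring mod 36: 6^1 ≡ 6, 6^2 ≡ 6² = 36 ≡ 0, 6^4 ≡ 0² = 0, 6^8 ≡ 0² = 0, 6^16 ≡ 0² = 0, 6^32 ≡ 0² = 0. Since 33 = 32 + 1, 6^33 ≡ 0·6: 0·6 = 0. So 6^33 ≡ 0 (mod 36).
So g(0) = g(6) = 0 while 0 ≠ 6, thus g is not injective.
A non-injective map from the 36-element set ℤ_{36} to itself takes at most 35 distinct values, so it cannot be surjective. Hence g is not surjective.
Since g is not surjective, we determine |image(g)|. Computing x^33 mod 36 for each x (by repeated squaring, reducing mod 36 at every step), the values g(0), g(1), …, g(35) are: 0, 1, 8, 27, 28, 17, 0, 19, 8, 9, 28, 35, 0, 1, 8, 27, 28, 17, 0, 19, 8, 9, 28, 35, 0, 1, 8, 27, 28, 17, 0, 19, 8, 9, 28, 35.
The distinct values are {0, 1, 8, 9, 17, 19, 27, 28, 35}; there are 9 of them.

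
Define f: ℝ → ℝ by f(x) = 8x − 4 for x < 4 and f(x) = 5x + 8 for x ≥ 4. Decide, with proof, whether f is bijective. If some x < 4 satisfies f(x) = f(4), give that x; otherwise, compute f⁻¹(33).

5

Both pieces are strictly increasing (slopes 8 and 5), so each is injective on its own interval.
The left piece maps (−∞, 4) onto (−∞, 28); the right piece maps [4, ∞) onto [28, ∞).
Since 28 = 28, the images partition ℝ: f is injective and surjective, hence bijective.
Because the two images are disjoint, no x < 4 has f(x) = f(4), so we compute f⁻¹(33): 33 lies in [28, ∞), so solve 5x + 8 = 33: x = (33 − 8)/5 = 5.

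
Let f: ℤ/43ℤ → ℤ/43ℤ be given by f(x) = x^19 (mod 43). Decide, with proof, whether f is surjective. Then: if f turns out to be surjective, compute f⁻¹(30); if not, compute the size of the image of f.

Since 43 is prime, the nonzero elements of ℤ/43ℤ form a cyclic group of order 42.
As gcd(19, 42) = 1, raising to the 19th power is a bijection on this group: if a^19 ≡ b^19 then (ab^{−1})^19 = 1, and the only element of order dividing gcd(19, 42) = 1 is 1, so a = b.
With f(0) = 0 this makes f injective on all of ℤ/43ℤ, hence bijective (finite equal-size domain and codomain). In particular f is surjective.
Since f is surjective, we find the preimage of 30. The inverse of x ↦ x^19 on (ℤ/43ℤ)^× is x ↦ x^31, because 19·31 = 589 = 14·42 + 1 ≡ 1 (mod 42) and x^{42} = 1 for x ≠ 0 (Fermat). So f⁻¹(30) = 30^31 mod 43.
Repeated squaring mod 43: 30^1 ≡ 30, 30^2 ≡ 30² = 900 ≡ 40, 30^4 ≡ 40² = 1600 ≡ 9, 30^8 ≡ 9² = 81 ≡ 38, 30^16 ≡ 38² = 1444 ≡ 25. Since 31 = 16 + 8 + 4 + 2 + 1, 30^31 ≡ 25·38·9·40·30: 25·38 = 950 ≡ 4, then 4·9 = 36, then 36·40 = 1440 ≡ 21, then 21·30 = 630 ≡ 28. So 30^31 ≡ 28 (mod 43).
Hence f⁻¹(30) = 28.

28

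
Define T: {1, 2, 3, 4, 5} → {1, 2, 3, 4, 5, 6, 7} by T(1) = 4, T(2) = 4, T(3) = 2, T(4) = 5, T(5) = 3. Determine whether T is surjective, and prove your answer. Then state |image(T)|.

No element maps to 1, so T is not surjective.
The image of T is {2, 3, 4, 5}, which has 4 elements.

4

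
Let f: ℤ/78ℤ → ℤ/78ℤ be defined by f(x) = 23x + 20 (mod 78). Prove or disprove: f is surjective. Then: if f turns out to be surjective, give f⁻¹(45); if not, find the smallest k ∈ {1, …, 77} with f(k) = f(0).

35

Since gcd(23, 78) = 1, 23 is invertible modulo 78. Euclid's algorithm: 78 = 3·23 + 9, 23 = 2·9 + 5, 9 = 1·5 + 4, 5 = 1·4 + 1; back-substituting gives 1 = 17·23 − 5·78, so 23⁻¹ ≡ 17 (mod 78).
For any y ∈ ℤ/78ℤ, x = 17(y − 20) mod 78 satisfies f(x) = 23·17(y − 20) + 20 ≡ y (since 23·17 ≡ 1 mod 78). So every y has a preimage.
Hence f is surjective.
Since f is surjective, we find f⁻¹(45): we need 23x ≡ 45 − 20 ≡ 25 (mod 78). Using 23⁻¹ = 17: x ≡ 17·25 = 425 = 5·78 + 35, so x = 35.
Check: f(35) = 23·35 + 20 = 825 = 10·78 + 45 ≡ 45 (mod 78).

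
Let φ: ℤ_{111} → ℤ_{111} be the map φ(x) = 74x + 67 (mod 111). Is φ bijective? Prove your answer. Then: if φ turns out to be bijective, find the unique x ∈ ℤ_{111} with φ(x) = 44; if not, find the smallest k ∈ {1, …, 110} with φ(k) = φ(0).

3

We have gcd(74, 111) = 37 > 1. Taking a = 0 and b = 3: φ(0) = 67 and φ(3) = 74·3 + 67 = 289 ≡ 67 (mod 111).
So φ(0) = φ(3) while 0 ≠ 3, hence φ is not injective, hence not bijective.
Since φ is not bijective, we find the least positive k with φ(k) = φ(0): this means 74k ≡ 0 (mod 111), i.e. 111 ∣ 74k. Since gcd(74, 111) = 37, dividing through by 37 this holds exactly when 3 ∣ 2k, and as gcd(2, 3) = 1, exactly when 3 ∣ k.
The smallest positive such k is 3.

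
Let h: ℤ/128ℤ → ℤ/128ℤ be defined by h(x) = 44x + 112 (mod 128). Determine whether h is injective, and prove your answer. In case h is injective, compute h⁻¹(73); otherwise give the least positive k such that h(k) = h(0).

We have gcd(44, 128) = 4 > 1. Taking u = 0 and v = 32: h(0) = 112 and h(32) = 44·32 + 112 = 1520 ≡ 112 (mod 128).
So h(0) = h(32) while 0 ≠ 32, therefore h is not injective.
Since h is not injective, we find the least positive k with h(k) = h(0): this means 44k ≡ 0 (mod 128), i.e. 128 ∣ 44k. Since gcd(44, 128) = 4, dividing through by 4 this holds exactly when 32 ∣ 11k, and as gcd(11, 32) = 1, exactly when 32 ∣ k.
The smallest positive such k is 32.

32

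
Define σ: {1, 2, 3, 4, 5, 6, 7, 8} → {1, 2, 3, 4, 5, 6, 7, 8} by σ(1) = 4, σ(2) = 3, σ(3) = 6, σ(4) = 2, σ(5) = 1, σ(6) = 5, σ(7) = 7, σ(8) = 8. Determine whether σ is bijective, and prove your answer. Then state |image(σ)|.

8

The values 4, 3, 6, 2, 1, 5, 7, 8 are a permutation of {1, 2, 3, 4, 5, 6, 7, 8}: each element appears exactly once.
So σ is injective and surjective, hence bijective.
The image of σ is {1, 2, 3, 4, 5, 6, 7, 8}, which has 8 elements.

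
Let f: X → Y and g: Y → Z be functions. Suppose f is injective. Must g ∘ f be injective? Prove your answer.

not injective

No. Take X = Y = Z = {0, 1, 2}, f = identity (injective), and g(x) = 0 for every x.
Then (g ∘ f)(0) = 0 = (g ∘ f)(2) with 0 ≠ 2, so g ∘ f is not injective.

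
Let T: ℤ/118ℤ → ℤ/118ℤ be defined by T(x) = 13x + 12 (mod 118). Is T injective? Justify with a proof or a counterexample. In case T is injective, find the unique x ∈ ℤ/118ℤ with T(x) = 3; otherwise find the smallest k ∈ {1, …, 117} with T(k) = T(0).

81

Suppose T(x_1) = T(x_2) in ℤ/118ℤ. Then 13x_1 + 12 ≡ 13x_2 + 12 (mod 118), therefore 13(x_1 − x_2) ≡ 0 (mod 118).
Since gcd(13, 118) = 1, 13 is invertible modulo 118, so x_1 − x_2 ≡ 0 (mod 118), i.e. x_1 = x_2.
Thus T is injective.
We now compute 13⁻¹ mod 118 explicitly. Euclid's algorithm: 118 = 9·13 + 1; back-substituting gives 1 = 109·13 − 12·118, so 13⁻¹ ≡ 109 (mod 118).
Since T is injective, we compute T⁻¹(3): solve 13x + 12 ≡ 3 (mod 118), i.e. 13x ≡ 109 (mod 118).
Multiplying by 13⁻¹ = 109 gives x ≡ 109·109 = 11881 = 100·118 + 81 ≡ 81 (mod 118).
Check: T(81) = 13·81 + 12 = 1065 = 9·118 + 3 ≡ 3 (mod 118).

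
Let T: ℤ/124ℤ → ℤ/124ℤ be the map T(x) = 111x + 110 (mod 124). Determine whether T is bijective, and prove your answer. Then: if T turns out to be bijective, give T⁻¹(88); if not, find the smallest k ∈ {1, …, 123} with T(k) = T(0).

78

Suppose T(a) = T(b) in ℤ/124ℤ. Then 111a + 110 ≡ 111b + 110 (mod 124), so 111(a − b) ≡ 0 (mod 124).
Since gcd(111, 124) = 1, 111 is invertible modulo 124, thus a − b ≡ 0 (mod 124), i.e. a = b.
We now compute 111⁻¹ mod 124 explicitly. Euclid's algorithm: 124 = 1·111 + 13, 111 = 8·13 + 7, 13 = 1·7 + 6, 7 = 1·6 + 1; back-substituting gives 1 = 19·111 − 17·124, so 111⁻¹ ≡ 19 (mod 124).
For any y ∈ ℤ/124ℤ, x = 19(y − 110) mod 124 satisfies T(x) = 111·19(y − 110) + 110 ≡ y (since 111·19 ≡ 1 mod 124). So every y has a preimage.
Hence T is bijective.
Since T is bijective, we find T⁻¹(88): we need 111x ≡ 88 − 110 ≡ 102 (mod 124). Using 111⁻¹ = 19: x ≡ 19·102 = 1938 = 15·124 + 78, so x = 78.
Check: T(78) = 111·78 + 110 = 8768 = 70·124 + 88 ≡ 88 (mod 124).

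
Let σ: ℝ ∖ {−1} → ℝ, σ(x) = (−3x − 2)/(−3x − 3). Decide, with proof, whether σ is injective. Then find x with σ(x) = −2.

-8/9

Suppose σ(a) = σ(b). Cross-multiplying: (−3a − 2)(−3b − 3) = (−3b − 2)(−3a − 3).
Expanding both sides and cancelling the symmetric terms leaves 3·(a − b) = 0. Since 3 ≠ 0, a = b. Hence σ is injective.
Solving σ(x) = −2: cross-multiplying gives −3x − 2 = −2(−3x − 3), which rearranges to −9x = 8, so x = −8/9.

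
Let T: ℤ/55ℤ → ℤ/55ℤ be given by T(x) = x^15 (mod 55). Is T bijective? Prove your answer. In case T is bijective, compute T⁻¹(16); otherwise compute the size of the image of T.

15

T(2): Repeated squaring mod 55: 2^1 ≡ 2, 2^2 ≡ 2² = 4, 2^4 ≡ 4² = 16, 2^8 ≡ 16² = 256 ≡ 36. Since 15 = 8 + 4 + 2 + 1, 2^15 ≡ 36·16·4·2: 36·16 = 576 ≡ 26, then 26·4 = 104 ≡ 49, then 49·2 = 98 ≡ 43. So 2^15 ≡ 43 (mod 55).
T(7): Repeated squaring mod 55: 7^1 ≡ 7, 7^2 ≡ 7² = 49, 7^4 ≡ 49² = 2401 ≡ 36, 7^8 ≡ 36² = 1296 ≡ 31. Since 15 = 8 + 4 + 2 + 1, 7^15 ≡ 31·36·49·7: 31·36 = 1116 ≡ 16, then 16·49 = 784 ≡ 14, then 14·7 = 98 ≡ 43. So 7^15 ≡ 43 (mod 55).
So T(2) = T(7) = 43 while 2 ≠ 7, therefore T is not injective, hence not bijective.
Since T is not bijective, we determine |image(T)|. Computing x^15 mod 55 for each x (by repeated squaring, reducing mod 55 at every step), the values T(0), T(1), …, T(54) are: 0, 1, 43, 12, 34, 45, 21, 43, 32, 34, 10, 11, 23, 32, 34, 45, 1, 43, 32, 54, 45, 21, 33, 12, 54, 45, 1, 23, 32, 54, 10, 1, 43, 22, 34, 10, 1, 23, 12, 54, 10, 21, 23, 32, 44, 45, 21, 23, 12, 34, 10, 21, 43, 12, 54.
The distinct values are {0, 1, 10, 11, 12, 21, 22, 23, 32, 33, 34, 43, 44, 45, 54}; there are 15 of them.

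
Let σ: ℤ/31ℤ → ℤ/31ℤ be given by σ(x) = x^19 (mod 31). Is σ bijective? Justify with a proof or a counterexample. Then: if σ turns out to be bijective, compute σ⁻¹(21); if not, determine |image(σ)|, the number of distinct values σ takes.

13

Since 31 is prime, the nonzero elements of ℤ/31ℤ form a cyclic group of order 30.
As gcd(19, 30) = 1, raising to the 19th power is a bijection on this group: if u^19 ≡ v^19 then (uv^{−1})^19 = 1, and the only element of order dividing gcd(19, 30) = 1 is 1, so u = v.
With σ(0) = 0 this makes σ injective on all of ℤ/31ℤ, hence bijective (finite equal-size domain and codomain). In particular σ is bijective.
Since σ is bijective, we find the preimage of 21. The inverse of x ↦ x^19 on (ℤ/31ℤ)^× is x ↦ x^19, because 19·19 = 361 = 12·30 + 1 ≡ 1 (mod 30) and x^{30} = 1 for x ≠ 0 (Fermat). So σ⁻¹(21) = 21^19 mod 31.
Repeated squaring mod 31: 21^1 ≡ 21, 21^2 ≡ 21² = 441 ≡ 7, 21^4 ≡ 7² = 49 ≡ 18, 21^8 ≡ 18² = 324 ≡ 14, 21^16 ≡ 14² = 196 ≡ 10. Since 19 = 16 + 2 + 1, 21^19 ≡ 10·7·21: 10·7 = 70 ≡ 8, then 8·21 = 168 ≡ 13. So 21^19 ≡ 13 (mod 31).
Hence σ⁻¹(21) = 13.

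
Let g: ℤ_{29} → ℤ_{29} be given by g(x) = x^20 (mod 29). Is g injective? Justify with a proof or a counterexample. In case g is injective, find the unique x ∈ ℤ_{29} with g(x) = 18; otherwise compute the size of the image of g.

8

g(2): Repeated squaring mod 29: 2^1 ≡ 2, 2^2 ≡ 2² = 4, 2^4 ≡ 4² = 16, 2^8 ≡ 16² = 256 ≡ 24, 2^16 ≡ 24² = 576 ≡ 25. Since 20 = 16 + 4, 2^20 ≡ 25·16: 25·16 = 400 ≡ 23. So 2^20 ≡ 23 (mod 29).
g(5): Repeated squaring mod 29: 5^1 ≡ 5, 5^2 ≡ 5² = 25, 5^4 ≡ 25² = 625 ≡ 16, 5^8 ≡ 16² = 256 ≡ 24, 5^16 ≡ 24² = 576 ≡ 25. Since 20 = 16 + 4, 5^20 ≡ 25·16: 25·16 = 400 ≡ 23. So 5^20 ≡ 23 (mod 29).
So g(2) = g(5) = 23 while 2 ≠ 5, hence g is not injective.
Since g is not injective, we determine |image(g)|. Computing x^20 mod 29 for each x (by repeated squaring, reducing mod 29 at every step), the values g(0), g(1), …, g(28) are: 0, 1, 23, 25, 7, 23, 24, 25, 16, 16, 7, 20, 1, 20, 24, 24, 20, 1, 20, 7, 16, 16, 25, 24, 23, 7, 25, 23, 1.
The distinct values are {0, 1, 7, 16, 20, 23, 24, 25}; there are 8 of them.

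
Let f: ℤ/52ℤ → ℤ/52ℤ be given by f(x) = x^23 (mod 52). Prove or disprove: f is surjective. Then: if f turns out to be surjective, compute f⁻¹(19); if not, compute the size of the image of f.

f(0) = 0^23 = 0.
f(26): Repeated squaring mod 52: 26^1 ≡ 26, 26^2 ≡ 26² = 676 ≡ 0, 26^4 ≡ 0² = 0, 26^8 ≡ 0² = 0, 26^16 ≡ 0² = 0. Since 23 = 16 + 4 + 2 + 1, 26^23 ≡ 0·0·0·26: 0·0 = 0, then 0·0 = 0, then 0·26 = 0. So 26^23 ≡ 0 (mod 52).
So f(0) = f(26) = 0 while 0 ≠ 26, hence f is not injective.
A non-injective map from the 52-element set ℤ/52ℤ to itself takes at most 51 distinct values, so it cannot be surjective. Therefore f is not surjective.
Since f is not surjective, we determine |image(f)|. Computing x^23 mod 52 for each x (by repeated squaring, reducing mod 52 at every step), the values f(0), f(1), …, f(51) are: 0, 1, 20, 35, 36, 21, 24, 15, 44, 29, 4, 19, 12, 13, 40, 7, 48, 49, 8, 11, 28, 5, 16, 43, 32, 25, 0, 27, 20, 9, 36, 47, 24, 41, 44, 3, 4, 45, 12, 39, 40, 33, 48, 23, 8, 37, 28, 31, 16, 17, 32, 51.
The distinct values are {0, 1, 3, 4, 5, 7, 8, 9, 11, 12, 13, 15, 16, 17, 19, 20, 21, 23, 24, 25, 27, 28, 29, 31, 32, 33, 35, 36, 37, 39, 40, 41, 43, 44, 45, 47, 48, 49, 51}; there are 39 of them.

39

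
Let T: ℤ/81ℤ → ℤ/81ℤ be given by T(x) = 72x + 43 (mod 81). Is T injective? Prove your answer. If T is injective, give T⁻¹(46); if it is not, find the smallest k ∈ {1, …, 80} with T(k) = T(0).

9

Recall: T is injective if T(x_1) = T(x_2) implies x_1 = x_2.
We have gcd(72, 81) = 9 > 1. Taking x_1 = 0 and x_2 = 9: T(0) = 43 and T(9) = 72·9 + 43 = 691 ≡ 43 (mod 81).
So T(0) = T(9) while 0 ≠ 9, thus T is not injective.
Since T is not injective, we find the least positive k with T(k) = T(0): this means 72k ≡ 0 (mod 81), i.e. 81 ∣ 72k. Since gcd(72, 81) = 9, dividing through by 9 this holds exactly when 9 ∣ 8k, and as gcd(8, 9) = 1, exactly when 9 ∣ k.
The smallest positive such k is 9.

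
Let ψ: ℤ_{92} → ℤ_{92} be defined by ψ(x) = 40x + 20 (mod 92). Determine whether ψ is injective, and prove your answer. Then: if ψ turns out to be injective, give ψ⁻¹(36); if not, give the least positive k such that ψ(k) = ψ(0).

Recall: ψ is injective if ψ(a) = ψ(b) implies a = b.
We have gcd(40, 92) = 4 > 1. Taking a = 0 and b = 23: ψ(0) = 20 and ψ(23) = 40·23 + 20 = 940 ≡ 20 (mod 92).
So ψ(0) = ψ(23) while 0 ≠ 23, therefore ψ is not injective.
Since ψ is not injective, we find the least positive k with ψ(k) = ψ(0): this means 40k ≡ 0 (mod 92), i.e. 92 ∣ 40k. Since gcd(40, 92) = 4, dividing through by 4 this holds exactly when 23 ∣ 10k, and as gcd(10, 23) = 1, exactly when 23 ∣ k.
The smallest positive such k is 23.

23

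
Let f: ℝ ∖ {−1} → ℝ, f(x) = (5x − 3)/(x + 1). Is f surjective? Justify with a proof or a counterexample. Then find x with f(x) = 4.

If f(x) = 5, cross-multiplying gives 1(5x − 3) = 5(x + 1), which simplifies to −3 = 5 — false.  So 5 has no preimage and f is not surjective.
Solving f(x) = 4: cross-multiplying gives 5x − 3 = 4(x + 1), which rearranges to 1x = 7, so x = 7.

7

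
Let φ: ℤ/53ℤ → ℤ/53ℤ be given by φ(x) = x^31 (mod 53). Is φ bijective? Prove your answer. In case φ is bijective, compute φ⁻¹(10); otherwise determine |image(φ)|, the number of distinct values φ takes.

24

Since 53 is prime, the nonzero elements of ℤ/53ℤ form a cyclic group of order 52.
As gcd(31, 52) = 1, raising to the 31st power is a bijection on this group: if a^31 ≡ b^31 then (ab^{−1})^31 = 1, and the only element of order dividing gcd(31, 52) = 1 is 1, so a = b.
With φ(0) = 0 this makes φ injective on all of ℤ/53ℤ, hence bijective (finite equal-size domain and codomain). In particular φ is bijective.
Since φ is bijective, we find the preimage of 10. The inverse of x ↦ x^31 on (ℤ/53ℤ)^× is x ↦ x^47, because 31·47 = 1457 = 28·52 + 1 ≡ 1 (mod 52) and x^{52} = 1 for x ≠ 0 (Fermat). So φ⁻¹(10) = 10^47 mod 53.
Repeated squaring mod 53: 10^1 ≡ 10, 10^2 ≡ 10² = 100 ≡ 47, 10^4 ≡ 47² = 2209 ≡ 36, 10^8 ≡ 36² = 1296 ≡ 24, 10^16 ≡ 24² = 576 ≡ 46, 10^32 ≡ 46² = 2116 ≡ 49. Since 47 = 32 + 8 + 4 + 2 + 1, 10^47 ≡ 49·24·36·47·10: 49·24 = 1176 ≡ 10, then 10·36 = 360 ≡ 42, then 42·47 = 1974 ≡ 13, then 13·10 = 130 ≡ 24. So 10^47 ≡ 24 (mod 53).
Hence φ⁻¹(10) = 24.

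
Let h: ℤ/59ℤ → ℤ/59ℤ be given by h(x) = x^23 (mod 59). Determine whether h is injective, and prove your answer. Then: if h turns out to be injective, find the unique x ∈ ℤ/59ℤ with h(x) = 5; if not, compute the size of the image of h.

29

Since 59 is prime, the nonzero elements of ℤ/59ℤ form a cyclic group of order 58.
As gcd(23, 58) = 1, raising to the 23rd power is a bijection on this group: if x_1^23 ≡ x_2^23 then (x_1x_2^{−1})^23 = 1, and the only element of order dividing gcd(23, 58) = 1 is 1, so x_1 = x_2.
With h(0) = 0 this makes h injective on all of ℤ/59ℤ, hence bijective (finite equal-size domain and codomain). In particular h is injective.
Since h is injective, we find the preimage of 5. The inverse of x ↦ x^23 on (ℤ/59ℤ)^× is x ↦ x^53, because 23·53 = 1219 = 21·58 + 1 ≡ 1 (mod 58) and x^{58} = 1 for x ≠ 0 (Fermat). So h⁻¹(5) = 5^53 mod 59.
Repeated squaring mod 59: 5^1 ≡ 5, 5^2 ≡ 5² = 25, 5^4 ≡ 25² = 625 ≡ 35, 5^8 ≡ 35² = 1225 ≡ 45, 5^16 ≡ 45² = 2025 ≡ 19, 5^32 ≡ 19² = 361 ≡ 7. Since 53 = 32 + 16 + 4 + 1, 5^53 ≡ 7·19·35·5: 7·19 = 133 ≡ 15, then 15·35 = 525 ≡ 53, then 53·5 = 265 ≡ 29. So 5^53 ≡ 29 (mod 59).
Hence h⁻¹(5) = 29.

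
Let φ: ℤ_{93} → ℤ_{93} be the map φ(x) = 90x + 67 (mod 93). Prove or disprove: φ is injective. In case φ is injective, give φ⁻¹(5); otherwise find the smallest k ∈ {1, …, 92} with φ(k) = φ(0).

31

By definition, injectivity means: for all s, t in the domain, φ(s) = φ(t) implies s = t.
We have gcd(90, 93) = 3 > 1. Taking s = 0 and t = 31: φ(0) = 67 and φ(31) = 90·31 + 67 = 2857 ≡ 67 (mod 93).
So φ(0) = φ(31) while 0 ≠ 31, thus φ is not injective.
Since φ is not injective, we find the least positive k with φ(k) = φ(0): this means 90k ≡ 0 (mod 93), i.e. 93 ∣ 90k. Since gcd(90, 93) = 3, dividing through by 3 this holds exactly when 31 ∣ 30k, and as gcd(30, 31) = 1, exactly when 31 ∣ k.
The smallest positive such k is 31.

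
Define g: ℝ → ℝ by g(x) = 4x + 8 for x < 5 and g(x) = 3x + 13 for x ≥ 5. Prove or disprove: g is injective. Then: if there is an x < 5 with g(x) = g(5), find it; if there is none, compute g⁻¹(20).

Both pieces are strictly increasing (slopes 4 and 3), so each is injective on its own interval.
The left piece maps (−∞, 5) onto (−∞, 28); the right piece maps [5, ∞) onto [28, ∞).
These images are disjoint, so no value is attained by both pieces. Thus g is injective.
Because the two images are disjoint, no x < 5 has g(x) = g(5), so we compute g⁻¹(20): 20 lies in (−∞, 28), so solve 4x + 8 = 20: x = (20 − 8)/4 = 3.

3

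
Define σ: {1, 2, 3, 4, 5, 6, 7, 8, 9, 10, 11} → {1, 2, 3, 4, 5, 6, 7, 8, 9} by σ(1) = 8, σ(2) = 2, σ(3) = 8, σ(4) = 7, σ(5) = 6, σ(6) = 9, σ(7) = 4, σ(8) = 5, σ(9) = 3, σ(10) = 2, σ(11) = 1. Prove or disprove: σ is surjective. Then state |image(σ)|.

9

Every element of the codomain has a preimage: 1 = σ(11), 2 = σ(2), 3 = σ(9), 4 = σ(7), 5 = σ(8), 6 = σ(5), 7 = σ(4), 8 = σ(1), 9 = σ(6).
Hence σ is surjective.
The image of σ is {1, 2, 3, 4, 5, 6, 7, 8, 9}, which has 9 elements.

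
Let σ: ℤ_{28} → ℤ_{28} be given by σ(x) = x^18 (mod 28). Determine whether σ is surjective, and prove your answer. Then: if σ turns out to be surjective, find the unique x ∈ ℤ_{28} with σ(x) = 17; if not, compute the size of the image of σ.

4

σ(1) = 1^18 = 1.
σ(3): Repeated squaring mod 28: 3^1 ≡ 3, 3^2 ≡ 3² = 9, 3^4 ≡ 9² = 81 ≡ 25, 3^8 ≡ 25² = 625 ≡ 9, 3^16 ≡ 9² = 81 ≡ 25. Since 18 = 16 + 2, 3^18 ≡ 25·9: 25·9 = 225 ≡ 1. So 3^18 ≡ 1 (mod 28).
So σ(1) = σ(3) = 1 while 1 ≠ 3, so σ is not injective.
A non-injective map from the 28-element set ℤ_{28} to itself takes at most 27 distinct values, so it cannot be surjective. Hence σ is not surjective.
Since σ is not surjective, we determine |image(σ)|. Computing x^18 mod 28 for each x (by repeated squaring, reducing mod 28 at every step), the values σ(0), σ(1), …, σ(27) are: 0, 1, 8, 1, 8, 1, 8, 21, 8, 1, 8, 1, 8, 1, 0, 1, 8, 1, 8, 1, 8, 21, 8, 1, 8, 1, 8, 1.
The distinct values are {0, 1, 8, 21}; there are 4 of them.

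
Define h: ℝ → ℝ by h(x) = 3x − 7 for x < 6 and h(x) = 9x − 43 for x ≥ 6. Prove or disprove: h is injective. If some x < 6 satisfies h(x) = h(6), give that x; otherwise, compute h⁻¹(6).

13/3

Both pieces are strictly increasing (slopes 3 and 9), so each is injective on its own interval.
The left piece maps (−∞, 6) onto (−∞, 11); the right piece maps [6, ∞) onto [11, ∞).
These images are disjoint, so no value is attained by both pieces. So h is injective.
Because the two images are disjoint, no x < 6 has h(x) = h(6), so we compute h⁻¹(6): 6 lies in (−∞, 11), so solve 3x − 7 = 6: x = (6 + 7)/3 = 13/3.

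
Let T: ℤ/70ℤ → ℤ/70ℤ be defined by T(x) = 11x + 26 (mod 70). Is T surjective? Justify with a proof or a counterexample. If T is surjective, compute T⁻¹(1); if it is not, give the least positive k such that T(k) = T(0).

By definition, T is surjective if every y in the codomain equals T(x) for some x in the domain.
Since gcd(11, 70) = 1, 11 is invertible modulo 70. Euclid's algorithm: 70 = 6·11 + 4, 11 = 2·4 + 3, 4 = 1·3 + 1; back-substituting gives 1 = 51·11 − 8·70, so 11⁻¹ ≡ 51 (mod 70).
Then y ↦ 51(y − 26) is a two-sided inverse to T, so every y ∈ ℤ/70ℤ has a preimage.
Thus T is surjective.
Since T is surjective, we compute T⁻¹(1): solve 11x + 26 ≡ 1 (mod 70), i.e. 11x ≡ 45 (mod 70).
Multiplying by 11⁻¹ = 51 gives x ≡ 51·45 = 2295 = 32·70 + 55 ≡ 55 (mod 70).
Check: T(55) = 11·55 + 26 = 631 = 9·70 + 1 ≡ 1 (mod 70).

55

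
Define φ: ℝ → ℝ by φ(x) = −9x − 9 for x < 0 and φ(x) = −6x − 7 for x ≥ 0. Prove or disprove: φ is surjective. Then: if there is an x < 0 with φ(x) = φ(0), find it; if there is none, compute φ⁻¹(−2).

Both pieces are strictly decreasing (slopes −9 and −6), so each is injective on its own interval.
The left piece maps (−∞, 0) onto (−9, ∞); the right piece maps [0, ∞) onto (−∞, −7].
The union (−9, ∞) ∪ (−∞, −7] covers ℝ, so φ is surjective.
For the follow-up: the images overlap, so an x < 0 with φ(x) = φ(0) exists. φ(0) = −7; solving −9x − 9 = −7 for x < 0 gives x = (−7 + 9)/(−9) = −2/9.

-2/9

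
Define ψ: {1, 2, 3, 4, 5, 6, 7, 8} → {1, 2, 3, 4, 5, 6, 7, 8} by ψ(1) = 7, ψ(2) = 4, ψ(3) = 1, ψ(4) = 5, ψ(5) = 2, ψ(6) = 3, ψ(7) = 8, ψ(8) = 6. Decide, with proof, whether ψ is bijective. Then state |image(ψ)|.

The values 7, 4, 1, 5, 2, 3, 8, 6 are a permutation of {1, 2, 3, 4, 5, 6, 7, 8}: each element appears exactly once.
So ψ is injective and surjective, hence bijective.
The image of ψ is {1, 2, 3, 4, 5, 6, 7, 8}, which has 8 elements.

8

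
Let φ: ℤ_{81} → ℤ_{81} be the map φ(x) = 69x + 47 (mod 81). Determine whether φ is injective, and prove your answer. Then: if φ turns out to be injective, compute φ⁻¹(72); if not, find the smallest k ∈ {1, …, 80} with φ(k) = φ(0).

27

By definition, φ is injective when φ(s) = φ(t) forces s = t.
We have gcd(69, 81) = 3 > 1. Taking s = 0 and t = 27: φ(0) = 47 and φ(27) = 69·27 + 47 = 1910 ≡ 47 (mod 81).
So φ(0) = φ(27) while 0 ≠ 27, so φ is not injective.
Since φ is not injective, we find the least positive k with φ(k) = φ(0): this means 69k ≡ 0 (mod 81), i.e. 81 ∣ 69k. Since gcd(69, 81) = 3, dividing through by 3 this holds exactly when 27 ∣ 23k, and as gcd(23, 27) = 1, exactly when 27 ∣ k.
The smallest positive such k is 27.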